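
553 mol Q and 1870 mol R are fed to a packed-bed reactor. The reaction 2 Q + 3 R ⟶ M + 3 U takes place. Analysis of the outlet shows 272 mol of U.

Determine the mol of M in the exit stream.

90.7 mol

For U: n = n₀ + 3ξ → 272 = 0 + 3ξ, giving ξ = 90.67 mol.
Outlet amounts (n = n₀ + ν ξ):
  Q: 553 − 2(90.67) = 371.7
  R: 1870 − 3(90.67) = 1598
  M: 0 + 1(90.67) = 90.67
  U: 0 + 3(90.67) = 272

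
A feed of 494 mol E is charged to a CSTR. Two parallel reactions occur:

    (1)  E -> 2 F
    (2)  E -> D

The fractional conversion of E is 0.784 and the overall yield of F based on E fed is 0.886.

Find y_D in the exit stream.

Yield of F: 2ξ₁ / 494 = 0.886 → ξ₁ = 218.8 mol.
Conversion of E: 1ξ₁ + 1ξ₂ = 0.784 × 494 = 387.3 → ξ₂ = 168.5 mol.
Outlet amounts (n = n₀ + Σ ν·ξ):
  E: 494 − 1(218.8) − 1(168.5) = 106.7
  F: 0 + 2(218.8) = 437.7
  D: 0 + 1(168.5) = 168.5
Total out = 712.8 mol; y_D = 168.5 / 712.8 = 0.2363.

0.236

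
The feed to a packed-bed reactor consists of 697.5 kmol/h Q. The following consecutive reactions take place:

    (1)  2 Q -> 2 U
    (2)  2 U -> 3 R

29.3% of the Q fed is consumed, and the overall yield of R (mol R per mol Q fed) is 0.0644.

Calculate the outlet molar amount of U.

Conversion of Q: Q consumed = 2ξ₁ = 0.293 × 697.5 → ξ₁ = 102.2 kmol/h.
Yield of R: 3ξ₂ / 697.5 = 0.0644 → ξ₂ = 14.97 kmol/h.
Outlet amounts (n = n₀ + Σ ν·ξ):
  Q: 697.5 − 2(102.2) = 493.1
  U: 0 + 2(102.2) − 2(14.97) = 174.4
  R: 0 + 3(14.97) = 44.92

174 kmol/h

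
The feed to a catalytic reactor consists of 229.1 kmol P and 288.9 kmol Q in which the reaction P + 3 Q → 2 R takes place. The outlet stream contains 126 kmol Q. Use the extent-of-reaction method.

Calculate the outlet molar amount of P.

175 kmol

For Q: n = n₀ − 3ξ → 126 = 288.9 − 3ξ, giving ξ = 54.3 kmol.
Outlet amounts (n = n₀ + ν ξ):
  P: 229.1 − 1(54.3) = 174.8
  Q: 288.9 − 3(54.3) = 126
  R: 0 + 2(54.3) = 108.6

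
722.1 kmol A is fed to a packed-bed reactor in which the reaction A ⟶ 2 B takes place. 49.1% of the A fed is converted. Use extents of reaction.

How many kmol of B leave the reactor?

709 kmol

A reacted = 0.491 × 722.1 = 354.6 kmol; ν_A = −1, so ξ = 354.6/1 = 354.6 kmol.
Outlet amounts (n = n₀ + ν ξ):
  A: 722.1 − 1(354.6) = 367.5
  B: 0 + 2(354.6) = 709.1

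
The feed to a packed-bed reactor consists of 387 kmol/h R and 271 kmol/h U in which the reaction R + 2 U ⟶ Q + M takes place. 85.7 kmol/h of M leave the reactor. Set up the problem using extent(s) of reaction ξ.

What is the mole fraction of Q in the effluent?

For M: n = n₀ + 1ξ → 85.7 = 0 + 1ξ, giving ξ = 85.7 kmol/h.
Outlet amounts (n = n₀ + ν ξ):
  R: 387 − 1(85.7) = 301.3
  U: 271 − 2(85.7) = 99.6
  Q: 0 + 1(85.7) = 85.7
  M: 0 + 1(85.7) = 85.7
Total out = 572.3 kmol/h; y_Q = 85.7 / 572.3 = 0.1497.

0.15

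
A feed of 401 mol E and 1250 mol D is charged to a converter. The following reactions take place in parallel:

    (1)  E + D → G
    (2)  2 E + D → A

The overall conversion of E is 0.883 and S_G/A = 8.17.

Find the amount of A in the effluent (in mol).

34.8 mol

Conversion of E: E consumed = 0.883 × 401 = 354.1 mol = 1ξ₁ + 2ξ₂.
Selectivity: 1ξ₁ / (1ξ₂) = 8.17 → ξ₁ = 8.17 ξ₂.
Substitute: (1·8.17 + 2) ξ₂ = 354.1 → ξ₂ = 34.82 mol, ξ₁ = 284.5 mol.
Outlet amounts (n = n₀ + Σ ν·ξ):
  E: 401 − 1(284.5) − 2(34.82) = 46.92
  D: 1250 − 1(284.5) − 1(34.82) = 930.7
  G: 0 + 1(284.5) = 284.5
  A: 0 + 1(34.82) = 34.82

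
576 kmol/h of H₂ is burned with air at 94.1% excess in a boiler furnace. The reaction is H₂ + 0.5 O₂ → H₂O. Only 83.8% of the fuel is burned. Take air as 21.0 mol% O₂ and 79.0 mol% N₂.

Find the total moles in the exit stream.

Stoichiometric O₂ = 0.5 × 576 = 288 kmol/h; O₂ fed = 288 × 1.941 = 559 kmol/h.
N₂ fed = 559 × 79/21 = 2103 kmol/h.
Fuel reacted = 0.838 × 576 → ξ = 482.7 kmol/h.
Outlet (n = n₀ + ν ξ):
  H₂: 576 − 1(482.7) = 93.31
  O₂: 559 − 0.5(482.7) = 317.7
  N₂: 2103 (inert)
  H₂O: 0 + 1(482.7) = 482.7
Total out = 93.31 + 317.7 + 2103 + 482.7 = 2997 kmol/h.

3000 kmol/h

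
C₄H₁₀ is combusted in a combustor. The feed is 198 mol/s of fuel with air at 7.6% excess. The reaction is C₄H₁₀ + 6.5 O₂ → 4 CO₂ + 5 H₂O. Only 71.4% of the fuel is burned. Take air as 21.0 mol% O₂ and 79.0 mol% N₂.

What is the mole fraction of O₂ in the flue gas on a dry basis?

Stoichiometric O₂ = 6.5 × 198 = 1287 mol/s; O₂ fed = 1287 × 1.076 = 1385 mol/s.
N₂ fed = 1385 × 79/21 = 5210 mol/s.
Fuel reacted = 0.714 × 198 → ξ = 141.4 mol/s.
Outlet (n = n₀ + ν ξ):
  C₄H₁₀: 198 − 1(141.4) = 56.63
  O₂: 1385 − 6.5(141.4) = 465.9
  N₂: 5210 (inert)
  CO₂: 0 + 4(141.4) = 565.5
  H₂O: 0 + 5(141.4) = 706.9
Dry total = 6298 mol/s; y_O₂ (dry) = 465.9 / 6298 = 0.07398.

0.074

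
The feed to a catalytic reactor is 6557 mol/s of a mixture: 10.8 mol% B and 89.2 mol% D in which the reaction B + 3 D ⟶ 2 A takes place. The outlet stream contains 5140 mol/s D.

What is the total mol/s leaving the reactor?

For D: n = n₀ − 3ξ → 5140 = 5849 − 3ξ, giving ξ = 236.3 mol/s.
Outlet amounts (n = n₀ + ν ξ):
  B: 708.2 − 1(236.3) = 471.9
  D: 5849 − 3(236.3) = 5140
  A: 0 + 2(236.3) = 472.6
Total out = 471.9 + 5140 + 472.6 = 6084 mol/s.

6080 mol/s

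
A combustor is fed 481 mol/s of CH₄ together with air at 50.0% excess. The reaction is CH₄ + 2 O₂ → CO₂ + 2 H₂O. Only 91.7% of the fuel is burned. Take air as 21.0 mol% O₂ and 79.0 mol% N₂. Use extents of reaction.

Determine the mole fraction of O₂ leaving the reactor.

Stoichiometric O₂ = 2 × 481 = 962 mol/s; O₂ fed = 962 × 1.500 = 1443 mol/s.
N₂ fed = 1443 × 79/21 = 5428 mol/s.
Fuel reacted = 0.917 × 481 → ξ = 441.1 mol/s.
Outlet (n = n₀ + ν ξ):
  CH₄: 481 − 1(441.1) = 39.92
  O₂: 1443 − 2(441.1) = 560.8
  N₂: 5428 (inert)
  CO₂: 0 + 1(441.1) = 441.1
  H₂O: 0 + 2(441.1) = 882.2
Total out = 7352 mol/s; y_O₂ = 560.8 / 7352 = 0.07628.

0.0763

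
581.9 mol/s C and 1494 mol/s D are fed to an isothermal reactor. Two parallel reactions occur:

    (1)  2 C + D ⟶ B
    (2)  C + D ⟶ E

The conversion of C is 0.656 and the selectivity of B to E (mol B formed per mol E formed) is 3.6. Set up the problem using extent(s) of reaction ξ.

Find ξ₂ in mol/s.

ξ₂ = 46.6 mol/s

Conversion of C: C consumed = 0.656 × 581.9 = 381.7 mol/s = 2ξ₁ + 1ξ₂.
Selectivity: 1ξ₁ / (1ξ₂) = 3.6 → ξ₁ = 3.6 ξ₂.
Substitute: (2·3.6 + 1) ξ₂ = 381.7 → ξ₂ = 46.55 mol/s, ξ₁ = 167.6 mol/s.
Outlet amounts (n = n₀ + Σ ν·ξ):
  C: 581.9 − 2(167.6) − 1(46.55) = 200.2
  D: 1494 − 1(167.6) − 1(46.55) = 1280
  B: 0 + 1(167.6) = 167.6
  E: 0 + 1(46.55) = 46.55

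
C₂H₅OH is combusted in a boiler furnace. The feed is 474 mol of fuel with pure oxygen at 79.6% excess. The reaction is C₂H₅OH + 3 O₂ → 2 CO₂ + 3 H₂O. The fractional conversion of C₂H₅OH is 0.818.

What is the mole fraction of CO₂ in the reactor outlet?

Stoichiometric O₂ = 3 × 474 = 1422 mol; O₂ fed = 1422 × 1.796 = 2554 mol.
Fuel reacted = 0.818 × 474 → ξ = 387.7 mol.
Outlet (n = n₀ + ν ξ):
  C₂H₅OH: 474 − 1(387.7) = 86.27
  O₂: 2554 − 3(387.7) = 1391
  CO₂: 0 + 2(387.7) = 775.5
  H₂O: 0 + 3(387.7) = 1163
Total out = 3416 mol; y_CO₂ = 775.5 / 3416 = 0.227.

0.227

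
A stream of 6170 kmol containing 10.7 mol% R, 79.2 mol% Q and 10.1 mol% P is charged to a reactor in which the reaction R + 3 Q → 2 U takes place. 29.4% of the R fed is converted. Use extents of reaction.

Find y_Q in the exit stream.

R reacted = 0.294 × 660.2 = 194.1 kmol; ν_R = −1, so ξ = 194.1/1 = 194.1 kmol.
Outlet amounts (n = n₀ + ν ξ):
  R: 660.2 − 1(194.1) = 466.1
  Q: 4887 − 3(194.1) = 4304
  U: 0 + 2(194.1) = 388.2
  P: 623.2 (inert)
Total out = 5782 kmol; y_Q = 4304 / 5782 = 0.7445.

0.744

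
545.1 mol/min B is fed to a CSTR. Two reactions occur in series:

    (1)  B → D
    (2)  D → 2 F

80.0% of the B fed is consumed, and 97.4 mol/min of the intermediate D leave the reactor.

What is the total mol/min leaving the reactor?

Conversion of B: B consumed = 1ξ₁ = 0.8 × 545.1 → ξ₁ = 436.1 mol/min.
D balance: n_D = 0 + 1ξ₁ − 1ξ₂ = 97.4 → ξ₂ = (1·436.1 − 97.4)/1 = 338.7 mol/min.
Outlet amounts (n = n₀ + Σ ν·ξ):
  B: 545.1 − 1(436.1) = 109
  D: 0 + 1(436.1) − 1(338.7) = 97.4
  F: 0 + 2(338.7) = 677.4
Total out = 109 + 97.4 + 677.4 = 883.8 mol/min.

884 mol/min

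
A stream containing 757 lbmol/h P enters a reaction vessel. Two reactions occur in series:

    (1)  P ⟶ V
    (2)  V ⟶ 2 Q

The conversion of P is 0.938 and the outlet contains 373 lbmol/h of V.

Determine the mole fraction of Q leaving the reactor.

0.616

Conversion of P: P consumed = 1ξ₁ = 0.938 × 757 → ξ₁ = 710.1 lbmol/h.
V balance: n_V = 0 + 1ξ₁ − 1ξ₂ = 373 → ξ₂ = (1·710.1 − 373)/1 = 337.1 lbmol/h.
Outlet amounts (n = n₀ + Σ ν·ξ):
  P: 757 − 1(710.1) = 46.93
  V: 0 + 1(710.1) − 1(337.1) = 373
  Q: 0 + 2(337.1) = 674.1
Total out = 1094 lbmol/h; y_Q = 674.1 / 1094 = 0.6162.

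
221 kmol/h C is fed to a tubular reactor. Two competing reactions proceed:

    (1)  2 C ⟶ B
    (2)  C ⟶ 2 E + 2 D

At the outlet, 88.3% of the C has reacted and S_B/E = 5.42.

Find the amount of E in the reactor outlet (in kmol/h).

Conversion of C: C consumed = 0.883 × 221 = 195.1 kmol/h = 2ξ₁ + 1ξ₂.
Selectivity: 1ξ₁ / (2ξ₂) = 5.42 → ξ₁ = 10.84 ξ₂.
Substitute: (2·10.84 + 1) ξ₂ = 195.1 → ξ₂ = 8.604 kmol/h, ξ₁ = 93.27 kmol/h.
Outlet amounts (n = n₀ + Σ ν·ξ):
  C: 221 − 2(93.27) − 1(8.604) = 25.86
  B: 0 + 1(93.27) = 93.27
  E: 0 + 2(8.604) = 17.21
  D: 0 + 2(8.604) = 17.21

17.2 kmol/h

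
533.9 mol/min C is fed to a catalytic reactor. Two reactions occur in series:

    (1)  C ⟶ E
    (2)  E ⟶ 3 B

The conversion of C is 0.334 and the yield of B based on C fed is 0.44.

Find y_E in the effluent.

Conversion of C: C consumed = 1ξ₁ = 0.334 × 533.9 → ξ₁ = 178.3 mol/min.
Yield of B: 3ξ₂ / 533.9 = 0.44 → ξ₂ = 78.31 mol/min.
Outlet amounts (n = n₀ + Σ ν·ξ):
  C: 533.9 − 1(178.3) = 355.6
  E: 0 + 1(178.3) − 1(78.31) = 100
  B: 0 + 3(78.31) = 234.9
Total out = 690.5 mol/min; y_E = 100 / 690.5 = 0.1448.

0.145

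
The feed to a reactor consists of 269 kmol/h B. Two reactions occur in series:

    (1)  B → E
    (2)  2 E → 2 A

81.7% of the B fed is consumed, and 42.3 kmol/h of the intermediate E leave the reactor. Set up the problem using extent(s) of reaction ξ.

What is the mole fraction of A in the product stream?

Conversion of B: B consumed = 1ξ₁ = 0.817 × 269 → ξ₁ = 219.8 kmol/h.
E balance: n_E = 0 + 1ξ₁ − 2ξ₂ = 42.3 → ξ₂ = (1·219.8 − 42.3)/2 = 88.74 kmol/h.
Outlet amounts (n = n₀ + Σ ν·ξ):
  B: 269 − 1(219.8) = 49.23
  E: 0 + 1(219.8) − 2(88.74) = 42.3
  A: 0 + 2(88.74) = 177.5
Total out = 269 kmol/h; y_A = 177.5 / 269 = 0.6598.

0.66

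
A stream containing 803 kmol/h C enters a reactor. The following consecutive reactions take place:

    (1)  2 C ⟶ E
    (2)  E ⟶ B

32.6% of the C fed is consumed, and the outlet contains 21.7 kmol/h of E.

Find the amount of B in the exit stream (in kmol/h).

109 kmol/h

Conversion of C: C consumed = 2ξ₁ = 0.326 × 803 → ξ₁ = 130.9 kmol/h.
E balance: n_E = 0 + 1ξ₁ − 1ξ₂ = 21.7 → ξ₂ = (1·130.9 − 21.7)/1 = 109.2 kmol/h.
Outlet amounts (n = n₀ + Σ ν·ξ):
  C: 803 − 2(130.9) = 541.2
  E: 0 + 1(130.9) − 1(109.2) = 21.7
  B: 0 + 1(109.2) = 109.2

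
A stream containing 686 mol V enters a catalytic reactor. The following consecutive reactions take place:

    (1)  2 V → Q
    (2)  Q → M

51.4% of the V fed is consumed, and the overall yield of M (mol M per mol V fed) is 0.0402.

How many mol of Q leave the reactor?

149 mol

Conversion of V: V consumed = 2ξ₁ = 0.514 × 686 → ξ₁ = 176.3 mol.
Yield of M: 1ξ₂ / 686 = 0.0402 → ξ₂ = 27.58 mol.
Outlet amounts (n = n₀ + Σ ν·ξ):
  V: 686 − 2(176.3) = 333.4
  Q: 0 + 1(176.3) − 1(27.58) = 148.7
  M: 0 + 1(27.58) = 27.58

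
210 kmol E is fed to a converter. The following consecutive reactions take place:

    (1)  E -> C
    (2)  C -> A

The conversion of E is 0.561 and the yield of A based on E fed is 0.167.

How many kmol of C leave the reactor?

Conversion of E: E consumed = 1ξ₁ = 0.561 × 210 → ξ₁ = 117.8 kmol.
Yield of A: 1ξ₂ / 210 = 0.167 → ξ₂ = 35.07 kmol.
Outlet amounts (n = n₀ + Σ ν·ξ):
  E: 210 − 1(117.8) = 92.19
  C: 0 + 1(117.8) − 1(35.07) = 82.74
  A: 0 + 1(35.07) = 35.07

82.7 kmol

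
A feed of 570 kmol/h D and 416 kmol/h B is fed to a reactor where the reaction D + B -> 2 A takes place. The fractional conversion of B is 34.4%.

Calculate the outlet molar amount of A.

B reacted = 0.344 × 416 = 143.1 kmol/h; ν_B = −1, so ξ = 143.1/1 = 143.1 kmol/h.
Outlet amounts (n = n₀ + ν ξ):
  D: 570 − 1(143.1) = 426.9
  B: 416 − 1(143.1) = 272.9
  A: 0 + 2(143.1) = 286.2

286 kmol/h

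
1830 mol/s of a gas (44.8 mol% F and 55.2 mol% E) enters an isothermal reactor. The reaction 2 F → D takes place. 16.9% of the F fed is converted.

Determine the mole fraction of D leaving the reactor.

0.0393

F reacted = 0.169 × 819.8 = 138.6 mol/s; ν_F = −2, so ξ = 138.6/2 = 69.28 mol/s.
Outlet amounts (n = n₀ + ν ξ):
  F: 819.8 − 2(69.28) = 681.3
  D: 0 + 1(69.28) = 69.28
  E: 1010 (inert)
Total out = 1761 mol/s; y_D = 69.28 / 1761 = 0.03935.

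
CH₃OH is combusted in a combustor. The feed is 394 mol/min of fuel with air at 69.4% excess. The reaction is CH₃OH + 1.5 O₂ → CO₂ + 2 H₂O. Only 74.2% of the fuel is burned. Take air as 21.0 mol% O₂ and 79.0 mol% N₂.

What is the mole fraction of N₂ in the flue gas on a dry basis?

0.797

Stoichiometric O₂ = 1.5 × 394 = 591 mol/min; O₂ fed = 591 × 1.694 = 1001 mol/min.
N₂ fed = 1001 × 79/21 = 3766 mol/min.
Fuel reacted = 0.742 × 394 → ξ = 292.3 mol/min.
Outlet (n = n₀ + ν ξ):
  CH₃OH: 394 − 1(292.3) = 101.7
  O₂: 1001 − 1.5(292.3) = 562.6
  N₂: 3766 (inert)
  CO₂: 0 + 1(292.3) = 292.3
  H₂O: 0 + 2(292.3) = 584.7
Dry total = 4723 mol/min; y_N₂ (dry) = 3766 / 4723 = 0.7974.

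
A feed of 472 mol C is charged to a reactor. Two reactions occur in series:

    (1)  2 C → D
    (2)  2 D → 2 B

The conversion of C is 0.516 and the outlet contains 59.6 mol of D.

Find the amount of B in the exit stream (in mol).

Conversion of C: C consumed = 2ξ₁ = 0.516 × 472 → ξ₁ = 121.8 mol.
D balance: n_D = 0 + 1ξ₁ − 2ξ₂ = 59.6 → ξ₂ = (1·121.8 − 59.6)/2 = 31.09 mol.
Outlet amounts (n = n₀ + Σ ν·ξ):
  C: 472 − 2(121.8) = 228.4
  D: 0 + 1(121.8) − 2(31.09) = 59.6
  B: 0 + 2(31.09) = 62.18

62.2 mol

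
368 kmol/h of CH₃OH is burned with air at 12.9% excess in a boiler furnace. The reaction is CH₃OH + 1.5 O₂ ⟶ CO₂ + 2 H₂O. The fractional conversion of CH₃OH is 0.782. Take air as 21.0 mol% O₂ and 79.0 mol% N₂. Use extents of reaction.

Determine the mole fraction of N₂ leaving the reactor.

0.674

Stoichiometric O₂ = 1.5 × 368 = 552 kmol/h; O₂ fed = 552 × 1.129 = 623.2 kmol/h.
N₂ fed = 623.2 × 79/21 = 2344 kmol/h.
Fuel reacted = 0.782 × 368 → ξ = 287.8 kmol/h.
Outlet (n = n₀ + ν ξ):
  CH₃OH: 368 − 1(287.8) = 80.22
  O₂: 623.2 − 1.5(287.8) = 191.5
  N₂: 2344 (inert)
  CO₂: 0 + 1(287.8) = 287.8
  H₂O: 0 + 2(287.8) = 575.6
Total out = 3480 kmol/h; y_N₂ = 2344 / 3480 = 0.6738.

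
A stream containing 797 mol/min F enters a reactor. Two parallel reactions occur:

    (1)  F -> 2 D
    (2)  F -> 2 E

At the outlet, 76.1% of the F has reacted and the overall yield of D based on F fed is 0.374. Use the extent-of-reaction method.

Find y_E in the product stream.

0.652

Yield of D: 2ξ₁ / 797 = 0.374 → ξ₁ = 149 mol/min.
Conversion of F: 1ξ₁ + 1ξ₂ = 0.761 × 797 = 606.5 → ξ₂ = 457.5 mol/min.
Outlet amounts (n = n₀ + Σ ν·ξ):
  F: 797 − 1(149) − 1(457.5) = 190.5
  D: 0 + 2(149) = 298.1
  E: 0 + 2(457.5) = 915
Total out = 1404 mol/min; y_E = 915 / 1404 = 0.6519.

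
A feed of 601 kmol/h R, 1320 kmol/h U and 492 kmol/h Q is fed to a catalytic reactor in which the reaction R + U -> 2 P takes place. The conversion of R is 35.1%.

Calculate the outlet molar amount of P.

422 kmol/h

R reacted = 0.351 × 601 = 211 kmol/h; ν_R = −1, so ξ = 211/1 = 211 kmol/h.
Outlet amounts (n = n₀ + ν ξ):
  R: 601 − 1(211) = 390
  U: 1320 − 1(211) = 1109
  P: 0 + 2(211) = 421.9
  Q: 492 (inert)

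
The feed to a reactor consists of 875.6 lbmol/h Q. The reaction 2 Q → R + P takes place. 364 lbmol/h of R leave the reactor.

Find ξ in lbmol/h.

For R: n = n₀ + 1ξ → 364 = 0 + 1ξ, giving ξ = 364 lbmol/h.
Outlet amounts (n = n₀ + ν ξ):
  Q: 875.6 − 2(364) = 147.6
  R: 0 + 1(364) = 364
  P: 0 + 1(364) = 364

ξ = 364 lbmol/h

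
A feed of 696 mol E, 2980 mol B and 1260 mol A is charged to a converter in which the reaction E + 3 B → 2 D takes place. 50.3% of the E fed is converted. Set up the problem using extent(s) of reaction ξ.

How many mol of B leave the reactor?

1930 mol

E reacted = 0.503 × 696 = 350.1 mol; ν_E = −1, so ξ = 350.1/1 = 350.1 mol.
Outlet amounts (n = n₀ + ν ξ):
  E: 696 − 1(350.1) = 345.9
  B: 2980 − 3(350.1) = 1930
  D: 0 + 2(350.1) = 700.2
  A: 1260 (inert)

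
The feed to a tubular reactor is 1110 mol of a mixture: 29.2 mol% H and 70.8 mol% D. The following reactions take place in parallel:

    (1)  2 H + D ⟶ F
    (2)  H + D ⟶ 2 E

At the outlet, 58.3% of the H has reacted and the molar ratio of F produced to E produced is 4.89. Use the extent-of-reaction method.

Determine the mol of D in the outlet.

Conversion of H: H consumed = 0.583 × 324.1 = 189 mol = 2ξ₁ + 1ξ₂.
Selectivity: 1ξ₁ / (2ξ₂) = 4.89 → ξ₁ = 9.78 ξ₂.
Substitute: (2·9.78 + 1) ξ₂ = 189 → ξ₂ = 9.191 mol, ξ₁ = 89.89 mol.
Outlet amounts (n = n₀ + Σ ν·ξ):
  H: 324.1 − 2(89.89) − 1(9.191) = 135.2
  D: 785.9 − 1(89.89) − 1(9.191) = 686.8
  F: 0 + 1(89.89) = 89.89
  E: 0 + 2(9.191) = 18.38

687 mol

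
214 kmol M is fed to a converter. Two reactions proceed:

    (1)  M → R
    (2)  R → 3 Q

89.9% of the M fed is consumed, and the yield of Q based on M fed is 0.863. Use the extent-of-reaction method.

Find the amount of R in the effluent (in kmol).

Conversion of M: M consumed = 1ξ₁ = 0.899 × 214 → ξ₁ = 192.4 kmol.
Yield of Q: 3ξ₂ / 214 = 0.863 → ξ₂ = 61.56 kmol.
Outlet amounts (n = n₀ + Σ ν·ξ):
  M: 214 − 1(192.4) = 21.61
  R: 0 + 1(192.4) − 1(61.56) = 130.8
  Q: 0 + 3(61.56) = 184.7

131 kmol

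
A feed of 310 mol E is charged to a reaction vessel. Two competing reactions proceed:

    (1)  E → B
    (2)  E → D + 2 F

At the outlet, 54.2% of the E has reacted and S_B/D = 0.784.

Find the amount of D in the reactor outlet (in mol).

94.2 mol

Conversion of E: E consumed = 0.542 × 310 = 168 mol = 1ξ₁ + 1ξ₂.
Selectivity: 1ξ₁ / (1ξ₂) = 0.784 → ξ₁ = 0.784 ξ₂.
Substitute: (1·0.784 + 1) ξ₂ = 168 → ξ₂ = 94.18 mol, ξ₁ = 73.84 mol.
Outlet amounts (n = n₀ + Σ ν·ξ):
  E: 310 − 1(73.84) − 1(94.18) = 142
  B: 0 + 1(73.84) = 73.84
  D: 0 + 1(94.18) = 94.18
  F: 0 + 2(94.18) = 188.4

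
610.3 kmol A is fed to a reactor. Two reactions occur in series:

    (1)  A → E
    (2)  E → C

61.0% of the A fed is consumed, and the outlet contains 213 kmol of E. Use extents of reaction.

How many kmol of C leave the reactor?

159 kmol

Conversion of A: A consumed = 1ξ₁ = 0.61 × 610.3 → ξ₁ = 372.3 kmol.
E balance: n_E = 0 + 1ξ₁ − 1ξ₂ = 213 → ξ₂ = (1·372.3 − 213)/1 = 159.3 kmol.
Outlet amounts (n = n₀ + Σ ν·ξ):
  A: 610.3 − 1(372.3) = 238
  E: 0 + 1(372.3) − 1(159.3) = 213
  C: 0 + 1(159.3) = 159.3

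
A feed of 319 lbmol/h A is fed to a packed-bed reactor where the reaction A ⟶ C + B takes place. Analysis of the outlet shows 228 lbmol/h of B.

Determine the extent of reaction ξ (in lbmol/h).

ξ = 228 lbmol/h

For B: n = n₀ + 1ξ → 228 = 0 + 1ξ, giving ξ = 228 lbmol/h.
Outlet amounts (n = n₀ + ν ξ):
  A: 319 − 1(228) = 91
  C: 0 + 1(228) = 228
  B: 0 + 1(228) = 228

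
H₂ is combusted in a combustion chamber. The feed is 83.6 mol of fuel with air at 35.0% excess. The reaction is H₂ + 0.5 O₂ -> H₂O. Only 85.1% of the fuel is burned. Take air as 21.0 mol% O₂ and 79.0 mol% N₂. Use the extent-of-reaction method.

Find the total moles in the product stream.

Stoichiometric O₂ = 0.5 × 83.6 = 41.8 mol; O₂ fed = 41.8 × 1.350 = 56.43 mol.
N₂ fed = 56.43 × 79/21 = 212.3 mol.
Fuel reacted = 0.851 × 83.6 → ξ = 71.14 mol.
Outlet (n = n₀ + ν ξ):
  H₂: 83.6 − 1(71.14) = 12.46
  O₂: 56.43 − 0.5(71.14) = 20.86
  N₂: 212.3 (inert)
  H₂O: 0 + 1(71.14) = 71.14
Total out = 12.46 + 20.86 + 212.3 + 71.14 = 316.7 mol.

317 mol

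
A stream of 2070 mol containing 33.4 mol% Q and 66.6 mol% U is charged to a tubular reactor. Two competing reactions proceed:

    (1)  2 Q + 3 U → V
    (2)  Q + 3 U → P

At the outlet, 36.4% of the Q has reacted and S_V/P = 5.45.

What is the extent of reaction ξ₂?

ξ₂ = 21.1 mol

Conversion of Q: Q consumed = 0.364 × 691.4 = 251.7 mol = 2ξ₁ + 1ξ₂.
Selectivity: 1ξ₁ / (1ξ₂) = 5.45 → ξ₁ = 5.45 ξ₂.
Substitute: (2·5.45 + 1) ξ₂ = 251.7 → ξ₂ = 21.15 mol, ξ₁ = 115.3 mol.
Outlet amounts (n = n₀ + Σ ν·ξ):
  Q: 691.4 − 2(115.3) − 1(21.15) = 439.7
  U: 1379 − 3(115.3) − 3(21.15) = 969.4
  V: 0 + 1(115.3) = 115.3
  P: 0 + 1(21.15) = 21.15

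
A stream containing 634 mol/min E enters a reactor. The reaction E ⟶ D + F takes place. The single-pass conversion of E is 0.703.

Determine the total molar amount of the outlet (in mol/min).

1080 mol/min

E reacted = 0.703 × 634 = 445.7 mol/min; ν_E = −1, so ξ = 445.7/1 = 445.7 mol/min.
Outlet amounts (n = n₀ + ν ξ):
  E: 634 − 1(445.7) = 188.3
  D: 0 + 1(445.7) = 445.7
  F: 0 + 1(445.7) = 445.7
Total out = 188.3 + 445.7 + 445.7 = 1080 mol/min.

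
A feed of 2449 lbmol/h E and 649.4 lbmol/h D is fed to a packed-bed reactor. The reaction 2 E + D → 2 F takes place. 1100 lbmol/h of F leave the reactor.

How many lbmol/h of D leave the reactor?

99.4 lbmol/h

For F: n = n₀ + 2ξ → 1100 = 0 + 2ξ, giving ξ = 550 lbmol/h.
Outlet amounts (n = n₀ + ν ξ):
  E: 2449 − 2(550) = 1349
  D: 649.4 − 1(550) = 99.4
  F: 0 + 2(550) = 1100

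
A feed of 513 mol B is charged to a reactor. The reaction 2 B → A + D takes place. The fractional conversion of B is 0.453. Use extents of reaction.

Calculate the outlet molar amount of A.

116 mol

B reacted = 0.453 × 513 = 232.4 mol; ν_B = −2, so ξ = 232.4/2 = 116.2 mol.
Outlet amounts (n = n₀ + ν ξ):
  B: 513 − 2(116.2) = 280.6
  A: 0 + 1(116.2) = 116.2
  D: 0 + 1(116.2) = 116.2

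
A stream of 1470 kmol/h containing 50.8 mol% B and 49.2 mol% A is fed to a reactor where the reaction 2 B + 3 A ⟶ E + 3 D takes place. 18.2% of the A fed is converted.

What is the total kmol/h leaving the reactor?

1430 kmol/h

A reacted = 0.182 × 723.2 = 131.6 kmol/h; ν_A = −3, so ξ = 131.6/3 = 43.88 kmol/h.
Outlet amounts (n = n₀ + ν ξ):
  B: 746.8 − 2(43.88) = 659
  A: 723.2 − 3(43.88) = 591.6
  E: 0 + 1(43.88) = 43.88
  D: 0 + 3(43.88) = 131.6
Total out = 659 + 591.6 + 43.88 + 131.6 = 1426 kmol/h.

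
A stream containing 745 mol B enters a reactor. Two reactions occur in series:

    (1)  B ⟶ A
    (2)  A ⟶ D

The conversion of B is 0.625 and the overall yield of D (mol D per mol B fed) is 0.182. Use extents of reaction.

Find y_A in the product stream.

0.443

Conversion of B: B consumed = 1ξ₁ = 0.625 × 745 → ξ₁ = 465.6 mol.
Yield of D: 1ξ₂ / 745 = 0.182 → ξ₂ = 135.6 mol.
Outlet amounts (n = n₀ + Σ ν·ξ):
  B: 745 − 1(465.6) = 279.4
  A: 0 + 1(465.6) − 1(135.6) = 330
  D: 0 + 1(135.6) = 135.6
Total out = 745 mol; y_A = 330 / 745 = 0.443.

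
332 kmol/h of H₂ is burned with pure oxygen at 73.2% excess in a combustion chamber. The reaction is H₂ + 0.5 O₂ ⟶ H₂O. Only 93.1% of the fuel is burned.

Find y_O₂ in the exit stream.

Stoichiometric O₂ = 0.5 × 332 = 166 kmol/h; O₂ fed = 166 × 1.732 = 287.5 kmol/h.
Fuel reacted = 0.931 × 332 → ξ = 309.1 kmol/h.
Outlet (n = n₀ + ν ξ):
  H₂: 332 − 1(309.1) = 22.91
  O₂: 287.5 − 0.5(309.1) = 133
  H₂O: 0 + 1(309.1) = 309.1
Total out = 465 kmol/h; y_O₂ = 133 / 465 = 0.286.

0.286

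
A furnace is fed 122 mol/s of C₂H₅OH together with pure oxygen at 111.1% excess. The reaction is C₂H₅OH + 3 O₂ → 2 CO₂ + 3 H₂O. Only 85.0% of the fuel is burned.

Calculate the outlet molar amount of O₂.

462 mol/s

Stoichiometric O₂ = 3 × 122 = 366 mol/s; O₂ fed = 366 × 2.111 = 772.6 mol/s.
Fuel reacted = 0.85 × 122 → ξ = 103.7 mol/s.
Outlet (n = n₀ + ν ξ):
  C₂H₅OH: 122 − 1(103.7) = 18.3
  O₂: 772.6 − 3(103.7) = 461.5
  CO₂: 0 + 2(103.7) = 207.4
  H₂O: 0 + 3(103.7) = 311.1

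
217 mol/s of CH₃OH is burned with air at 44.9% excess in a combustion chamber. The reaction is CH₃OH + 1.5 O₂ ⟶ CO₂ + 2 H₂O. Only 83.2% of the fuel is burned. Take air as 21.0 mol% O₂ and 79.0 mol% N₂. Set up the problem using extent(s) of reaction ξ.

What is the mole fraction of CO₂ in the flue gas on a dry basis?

Stoichiometric O₂ = 1.5 × 217 = 325.5 mol/s; O₂ fed = 325.5 × 1.449 = 471.6 mol/s.
N₂ fed = 471.6 × 79/21 = 1774 mol/s.
Fuel reacted = 0.832 × 217 → ξ = 180.5 mol/s.
Outlet (n = n₀ + ν ξ):
  CH₃OH: 217 − 1(180.5) = 36.46
  O₂: 471.6 − 1.5(180.5) = 200.8
  N₂: 1774 (inert)
  CO₂: 0 + 1(180.5) = 180.5
  H₂O: 0 + 2(180.5) = 361.1
Dry total = 2192 mol/s; y_CO₂ (dry) = 180.5 / 2192 = 0.08236.

0.0824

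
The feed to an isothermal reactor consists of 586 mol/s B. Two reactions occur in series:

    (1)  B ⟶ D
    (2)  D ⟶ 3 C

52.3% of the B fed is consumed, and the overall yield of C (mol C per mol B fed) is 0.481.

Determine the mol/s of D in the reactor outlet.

213 mol/s

Conversion of B: B consumed = 1ξ₁ = 0.523 × 586 → ξ₁ = 306.5 mol/s.
Yield of C: 3ξ₂ / 586 = 0.481 → ξ₂ = 93.96 mol/s.
Outlet amounts (n = n₀ + Σ ν·ξ):
  B: 586 − 1(306.5) = 279.5
  D: 0 + 1(306.5) − 1(93.96) = 212.5
  C: 0 + 3(93.96) = 281.9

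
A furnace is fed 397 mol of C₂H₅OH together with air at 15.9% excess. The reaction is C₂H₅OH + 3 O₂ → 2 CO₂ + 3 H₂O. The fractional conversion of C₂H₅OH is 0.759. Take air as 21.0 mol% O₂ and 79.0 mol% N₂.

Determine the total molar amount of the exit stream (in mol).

7270 mol

Stoichiometric O₂ = 3 × 397 = 1191 mol; O₂ fed = 1191 × 1.159 = 1380 mol.
N₂ fed = 1380 × 79/21 = 5193 mol.
Fuel reacted = 0.759 × 397 → ξ = 301.3 mol.
Outlet (n = n₀ + ν ξ):
  C₂H₅OH: 397 − 1(301.3) = 95.68
  O₂: 1380 − 3(301.3) = 476.4
  N₂: 5193 (inert)
  CO₂: 0 + 2(301.3) = 602.6
  H₂O: 0 + 3(301.3) = 904
Total out = 95.68 + 476.4 + 5193 + 602.6 + 904 = 7272 mol.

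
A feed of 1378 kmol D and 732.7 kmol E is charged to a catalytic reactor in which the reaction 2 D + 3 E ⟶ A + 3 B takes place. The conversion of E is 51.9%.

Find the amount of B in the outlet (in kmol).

380 kmol

E reacted = 0.519 × 732.7 = 380.3 kmol; ν_E = −3, so ξ = 380.3/3 = 126.8 kmol.
Outlet amounts (n = n₀ + ν ξ):
  D: 1378 − 2(126.8) = 1124
  E: 732.7 − 3(126.8) = 352.4
  A: 0 + 1(126.8) = 126.8
  B: 0 + 3(126.8) = 380.3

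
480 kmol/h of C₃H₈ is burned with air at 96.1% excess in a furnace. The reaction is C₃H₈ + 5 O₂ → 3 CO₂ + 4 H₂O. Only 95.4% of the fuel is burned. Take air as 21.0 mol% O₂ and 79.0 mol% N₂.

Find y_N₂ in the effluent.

0.758

Stoichiometric O₂ = 5 × 480 = 2400 kmol/h; O₂ fed = 2400 × 1.961 = 4706 kmol/h.
N₂ fed = 4706 × 79/21 = 17710 kmol/h.
Fuel reacted = 0.954 × 480 → ξ = 457.9 kmol/h.
Outlet (n = n₀ + ν ξ):
  C₃H₈: 480 − 1(457.9) = 22.08
  O₂: 4706 − 5(457.9) = 2417
  N₂: 17710 (inert)
  CO₂: 0 + 3(457.9) = 1374
  H₂O: 0 + 4(457.9) = 1832
Total out = 23350 kmol/h; y_N₂ = 17710 / 23350 = 0.7583.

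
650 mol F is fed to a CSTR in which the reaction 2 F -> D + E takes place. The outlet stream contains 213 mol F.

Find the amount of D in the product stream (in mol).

218 mol

For F: n = n₀ − 2ξ → 213 = 650 − 2ξ, giving ξ = 218.5 mol.
Outlet amounts (n = n₀ + ν ξ):
  F: 650 − 2(218.5) = 213
  D: 0 + 1(218.5) = 218.5
  E: 0 + 1(218.5) = 218.5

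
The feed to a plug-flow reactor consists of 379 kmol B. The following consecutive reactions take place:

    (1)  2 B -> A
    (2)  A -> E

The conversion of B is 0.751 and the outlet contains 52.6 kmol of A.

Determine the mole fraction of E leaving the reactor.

Conversion of B: B consumed = 2ξ₁ = 0.751 × 379 → ξ₁ = 142.3 kmol.
A balance: n_A = 0 + 1ξ₁ − 1ξ₂ = 52.6 → ξ₂ = (1·142.3 − 52.6)/1 = 89.71 kmol.
Outlet amounts (n = n₀ + Σ ν·ξ):
  B: 379 − 2(142.3) = 94.37
  A: 0 + 1(142.3) − 1(89.71) = 52.6
  E: 0 + 1(89.71) = 89.71
Total out = 236.7 kmol; y_E = 89.71 / 236.7 = 0.379.

0.379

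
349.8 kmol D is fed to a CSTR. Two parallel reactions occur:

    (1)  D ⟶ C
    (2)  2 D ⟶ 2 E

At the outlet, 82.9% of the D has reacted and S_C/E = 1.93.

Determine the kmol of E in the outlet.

99 kmol

Conversion of D: D consumed = 0.829 × 349.8 = 290 kmol = 1ξ₁ + 2ξ₂.
Selectivity: 1ξ₁ / (2ξ₂) = 1.93 → ξ₁ = 3.86 ξ₂.
Substitute: (1·3.86 + 2) ξ₂ = 290 → ξ₂ = 49.49 kmol, ξ₁ = 191 kmol.
Outlet amounts (n = n₀ + Σ ν·ξ):
  D: 349.8 − 1(191) − 2(49.49) = 59.82
  C: 0 + 1(191) = 191
  E: 0 + 2(49.49) = 98.97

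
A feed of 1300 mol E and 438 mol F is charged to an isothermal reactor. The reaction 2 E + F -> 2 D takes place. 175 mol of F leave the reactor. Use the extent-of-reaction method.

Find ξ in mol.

ξ = 263 mol

For F: n = n₀ − 1ξ → 175 = 438 − 1ξ, giving ξ = 263 mol.
Outlet amounts (n = n₀ + ν ξ):
  E: 1300 − 2(263) = 774
  F: 438 − 1(263) = 175
  D: 0 + 2(263) = 526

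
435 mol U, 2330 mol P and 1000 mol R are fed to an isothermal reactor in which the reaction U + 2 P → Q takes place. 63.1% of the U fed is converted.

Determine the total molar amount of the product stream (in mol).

3220 mol

U reacted = 0.631 × 435 = 274.5 mol; ν_U = −1, so ξ = 274.5/1 = 274.5 mol.
Outlet amounts (n = n₀ + ν ξ):
  U: 435 − 1(274.5) = 160.5
  P: 2330 − 2(274.5) = 1781
  Q: 0 + 1(274.5) = 274.5
  R: 1000 (inert)
Total out = 160.5 + 1781 + 274.5 + 1000 = 3216 mol.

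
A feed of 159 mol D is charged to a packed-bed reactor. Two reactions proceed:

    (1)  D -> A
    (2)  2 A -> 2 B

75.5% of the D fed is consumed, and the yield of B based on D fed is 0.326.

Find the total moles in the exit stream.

Conversion of D: D consumed = 1ξ₁ = 0.755 × 159 → ξ₁ = 120 mol.
Yield of B: 2ξ₂ / 159 = 0.326 → ξ₂ = 25.92 mol.
Outlet amounts (n = n₀ + Σ ν·ξ):
  D: 159 − 1(120) = 38.95
  A: 0 + 1(120) − 2(25.92) = 68.21
  B: 0 + 2(25.92) = 51.83
Total out = 38.95 + 68.21 + 51.83 = 159 mol.

159 mol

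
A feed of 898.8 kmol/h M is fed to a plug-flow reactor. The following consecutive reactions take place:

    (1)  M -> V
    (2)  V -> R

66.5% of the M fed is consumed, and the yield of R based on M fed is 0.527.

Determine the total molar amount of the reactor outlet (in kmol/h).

899 kmol/h

Conversion of M: M consumed = 1ξ₁ = 0.665 × 898.8 → ξ₁ = 597.7 kmol/h.
Yield of R: 1ξ₂ / 898.8 = 0.527 → ξ₂ = 473.7 kmol/h.
Outlet amounts (n = n₀ + Σ ν·ξ):
  M: 898.8 − 1(597.7) = 301.1
  V: 0 + 1(597.7) − 1(473.7) = 124
  R: 0 + 1(473.7) = 473.7
Total out = 301.1 + 124 + 473.7 = 898.8 kmol/h.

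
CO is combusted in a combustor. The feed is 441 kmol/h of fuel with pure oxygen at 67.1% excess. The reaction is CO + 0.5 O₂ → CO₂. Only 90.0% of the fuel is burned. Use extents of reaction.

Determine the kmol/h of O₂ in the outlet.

170 kmol/h

Stoichiometric O₂ = 0.5 × 441 = 220.5 kmol/h; O₂ fed = 220.5 × 1.671 = 368.5 kmol/h.
Fuel reacted = 0.9 × 441 → ξ = 396.9 kmol/h.
Outlet (n = n₀ + ν ξ):
  CO: 441 − 1(396.9) = 44.1
  O₂: 368.5 − 0.5(396.9) = 170
  CO₂: 0 + 1(396.9) = 396.9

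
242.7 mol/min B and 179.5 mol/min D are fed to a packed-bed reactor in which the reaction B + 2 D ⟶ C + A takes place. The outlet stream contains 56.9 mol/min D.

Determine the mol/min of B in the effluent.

For D: n = n₀ − 2ξ → 56.9 = 179.5 − 2ξ, giving ξ = 61.3 mol/min.
Outlet amounts (n = n₀ + ν ξ):
  B: 242.7 − 1(61.3) = 181.4
  D: 179.5 − 2(61.3) = 56.9
  C: 0 + 1(61.3) = 61.3
  A: 0 + 1(61.3) = 61.3

181 mol/min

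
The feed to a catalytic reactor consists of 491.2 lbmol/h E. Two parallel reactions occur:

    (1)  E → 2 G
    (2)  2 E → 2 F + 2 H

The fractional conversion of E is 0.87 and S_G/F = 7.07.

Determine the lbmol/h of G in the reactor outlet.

666 lbmol/h

Conversion of E: E consumed = 0.87 × 491.2 = 427.3 lbmol/h = 1ξ₁ + 2ξ₂.
Selectivity: 2ξ₁ / (2ξ₂) = 7.07 → ξ₁ = 7.07 ξ₂.
Substitute: (1·7.07 + 2) ξ₂ = 427.3 → ξ₂ = 47.12 lbmol/h, ξ₁ = 333.1 lbmol/h.
Outlet amounts (n = n₀ + Σ ν·ξ):
  E: 491.2 − 1(333.1) − 2(47.12) = 63.86
  G: 0 + 2(333.1) = 666.2
  F: 0 + 2(47.12) = 94.23
  H: 0 + 2(47.12) = 94.23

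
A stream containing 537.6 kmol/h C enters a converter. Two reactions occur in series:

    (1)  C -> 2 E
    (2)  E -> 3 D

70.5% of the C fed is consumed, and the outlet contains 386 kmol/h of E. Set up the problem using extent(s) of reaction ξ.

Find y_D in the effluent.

0.672

Conversion of C: C consumed = 1ξ₁ = 0.705 × 537.6 → ξ₁ = 379 kmol/h.
E balance: n_E = 0 + 2ξ₁ − 1ξ₂ = 386 → ξ₂ = (2·379 − 386)/1 = 372 kmol/h.
Outlet amounts (n = n₀ + Σ ν·ξ):
  C: 537.6 − 1(379) = 158.6
  E: 0 + 2(379) − 1(372) = 386
  D: 0 + 3(372) = 1116
Total out = 1661 kmol/h; y_D = 1116 / 1661 = 0.6721.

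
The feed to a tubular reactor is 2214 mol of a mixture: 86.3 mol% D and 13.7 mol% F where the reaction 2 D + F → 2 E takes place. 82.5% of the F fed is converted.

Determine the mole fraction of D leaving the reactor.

0.718

F reacted = 0.825 × 303.3 = 250.2 mol; ν_F = −1, so ξ = 250.2/1 = 250.2 mol.
Outlet amounts (n = n₀ + ν ξ):
  D: 1911 − 2(250.2) = 1410
  F: 303.3 − 1(250.2) = 53.08
  E: 0 + 2(250.2) = 500.5
Total out = 1964 mol; y_D = 1410 / 1964 = 0.7181.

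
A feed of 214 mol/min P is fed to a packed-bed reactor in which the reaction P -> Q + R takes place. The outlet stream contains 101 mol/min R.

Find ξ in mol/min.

For R: n = n₀ + 1ξ → 101 = 0 + 1ξ, giving ξ = 101 mol/min.
Outlet amounts (n = n₀ + ν ξ):
  P: 214 − 1(101) = 113
  Q: 0 + 1(101) = 101
  R: 0 + 1(101) = 101

ξ = 101 mol/min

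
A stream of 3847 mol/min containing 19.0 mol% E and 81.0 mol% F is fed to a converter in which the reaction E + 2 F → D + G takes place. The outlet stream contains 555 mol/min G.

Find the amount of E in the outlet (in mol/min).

For G: n = n₀ + 1ξ → 555 = 0 + 1ξ, giving ξ = 555 mol/min.
Outlet amounts (n = n₀ + ν ξ):
  E: 730.9 − 1(555) = 175.9
  F: 3116 − 2(555) = 2006
  D: 0 + 1(555) = 555
  G: 0 + 1(555) = 555

176 mol/min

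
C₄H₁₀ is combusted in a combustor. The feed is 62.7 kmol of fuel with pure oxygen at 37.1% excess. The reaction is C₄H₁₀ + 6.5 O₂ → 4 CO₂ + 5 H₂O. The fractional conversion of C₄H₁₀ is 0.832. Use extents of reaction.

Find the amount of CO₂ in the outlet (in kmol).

Stoichiometric O₂ = 6.5 × 62.7 = 407.6 kmol; O₂ fed = 407.6 × 1.371 = 558.8 kmol.
Fuel reacted = 0.832 × 62.7 → ξ = 52.17 kmol.
Outlet (n = n₀ + ν ξ):
  C₄H₁₀: 62.7 − 1(52.17) = 10.53
  O₂: 558.8 − 6.5(52.17) = 219.7
  CO₂: 0 + 4(52.17) = 208.7
  H₂O: 0 + 5(52.17) = 260.8

209 kmol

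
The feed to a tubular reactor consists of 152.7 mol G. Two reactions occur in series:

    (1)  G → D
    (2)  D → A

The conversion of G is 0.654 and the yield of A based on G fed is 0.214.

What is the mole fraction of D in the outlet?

Conversion of G: G consumed = 1ξ₁ = 0.654 × 152.7 → ξ₁ = 99.87 mol.
Yield of A: 1ξ₂ / 152.7 = 0.214 → ξ₂ = 32.68 mol.
Outlet amounts (n = n₀ + Σ ν·ξ):
  G: 152.7 − 1(99.87) = 52.83
  D: 0 + 1(99.87) − 1(32.68) = 67.19
  A: 0 + 1(32.68) = 32.68
Total out = 152.7 mol; y_D = 67.19 / 152.7 = 0.44.

0.44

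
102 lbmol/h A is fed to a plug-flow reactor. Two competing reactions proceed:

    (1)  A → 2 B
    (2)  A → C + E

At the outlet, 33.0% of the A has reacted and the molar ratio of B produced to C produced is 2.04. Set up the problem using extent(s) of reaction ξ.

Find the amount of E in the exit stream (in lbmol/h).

16.7 lbmol/h

Conversion of A: A consumed = 0.33 × 102 = 33.66 lbmol/h = 1ξ₁ + 1ξ₂.
Selectivity: 2ξ₁ / (1ξ₂) = 2.04 → ξ₁ = 1.02 ξ₂.
Substitute: (1·1.02 + 1) ξ₂ = 33.66 → ξ₂ = 16.66 lbmol/h, ξ₁ = 17 lbmol/h.
Outlet amounts (n = n₀ + Σ ν·ξ):
  A: 102 − 1(17) − 1(16.66) = 68.34
  B: 0 + 2(17) = 33.99
  C: 0 + 1(16.66) = 16.66
  E: 0 + 1(16.66) = 16.66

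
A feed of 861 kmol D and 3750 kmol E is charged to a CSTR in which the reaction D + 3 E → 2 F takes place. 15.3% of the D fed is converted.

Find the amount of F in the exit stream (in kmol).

D reacted = 0.153 × 861 = 131.7 kmol; ν_D = −1, so ξ = 131.7/1 = 131.7 kmol.
Outlet amounts (n = n₀ + ν ξ):
  D: 861 − 1(131.7) = 729.3
  E: 3750 − 3(131.7) = 3355
  F: 0 + 2(131.7) = 263.5

263 kmol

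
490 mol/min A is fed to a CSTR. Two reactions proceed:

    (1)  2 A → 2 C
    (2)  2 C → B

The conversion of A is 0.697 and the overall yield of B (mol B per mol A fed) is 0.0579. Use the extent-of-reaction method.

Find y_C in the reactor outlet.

Conversion of A: A consumed = 2ξ₁ = 0.697 × 490 → ξ₁ = 170.8 mol/min.
Yield of B: 1ξ₂ / 490 = 0.0579 → ξ₂ = 28.37 mol/min.
Outlet amounts (n = n₀ + Σ ν·ξ):
  A: 490 − 2(170.8) = 148.5
  C: 0 + 2(170.8) − 2(28.37) = 284.8
  B: 0 + 1(28.37) = 28.37
Total out = 461.6 mol/min; y_C = 284.8 / 461.6 = 0.6169.

0.617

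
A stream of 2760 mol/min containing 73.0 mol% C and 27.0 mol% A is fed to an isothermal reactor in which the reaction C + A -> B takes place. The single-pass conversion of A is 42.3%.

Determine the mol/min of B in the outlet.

315 mol/min

A reacted = 0.423 × 745.2 = 315.2 mol/min; ν_A = −1, so ξ = 315.2/1 = 315.2 mol/min.
Outlet amounts (n = n₀ + ν ξ):
  C: 2015 − 1(315.2) = 1700
  A: 745.2 − 1(315.2) = 430
  B: 0 + 1(315.2) = 315.2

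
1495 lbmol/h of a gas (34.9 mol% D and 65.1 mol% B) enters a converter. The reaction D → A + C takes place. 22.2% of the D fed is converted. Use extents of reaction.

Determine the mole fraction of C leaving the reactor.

D reacted = 0.222 × 521.8 = 115.8 lbmol/h; ν_D = −1, so ξ = 115.8/1 = 115.8 lbmol/h.
Outlet amounts (n = n₀ + ν ξ):
  D: 521.8 − 1(115.8) = 405.9
  A: 0 + 1(115.8) = 115.8
  C: 0 + 1(115.8) = 115.8
  B: 973.2 (inert)
Total out = 1611 lbmol/h; y_C = 115.8 / 1611 = 0.07191.

0.0719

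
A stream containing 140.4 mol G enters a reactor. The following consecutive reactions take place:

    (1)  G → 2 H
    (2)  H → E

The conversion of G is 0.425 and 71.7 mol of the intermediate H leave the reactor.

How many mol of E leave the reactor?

Conversion of G: G consumed = 1ξ₁ = 0.425 × 140.4 → ξ₁ = 59.67 mol.
H balance: n_H = 0 + 2ξ₁ − 1ξ₂ = 71.7 → ξ₂ = (2·59.67 − 71.7)/1 = 47.64 mol.
Outlet amounts (n = n₀ + Σ ν·ξ):
  G: 140.4 − 1(59.67) = 80.73
  H: 0 + 2(59.67) − 1(47.64) = 71.7
  E: 0 + 1(47.64) = 47.64

47.6 mol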